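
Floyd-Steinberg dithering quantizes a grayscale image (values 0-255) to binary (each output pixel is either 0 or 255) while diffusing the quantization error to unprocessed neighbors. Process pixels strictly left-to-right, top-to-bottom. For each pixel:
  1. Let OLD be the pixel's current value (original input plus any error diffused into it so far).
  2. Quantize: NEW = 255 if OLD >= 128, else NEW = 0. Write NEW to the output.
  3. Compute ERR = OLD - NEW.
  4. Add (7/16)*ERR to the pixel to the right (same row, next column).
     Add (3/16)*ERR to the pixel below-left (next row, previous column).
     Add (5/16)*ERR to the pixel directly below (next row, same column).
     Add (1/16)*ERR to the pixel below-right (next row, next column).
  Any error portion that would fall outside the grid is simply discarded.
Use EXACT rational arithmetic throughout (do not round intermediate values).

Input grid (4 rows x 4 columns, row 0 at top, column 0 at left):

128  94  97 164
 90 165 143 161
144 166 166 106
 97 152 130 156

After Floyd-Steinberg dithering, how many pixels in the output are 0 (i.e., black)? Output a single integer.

(0,0): OLD=128 → NEW=255, ERR=-127
(0,1): OLD=615/16 → NEW=0, ERR=615/16
(0,2): OLD=29137/256 → NEW=0, ERR=29137/256
(0,3): OLD=875703/4096 → NEW=255, ERR=-168777/4096
(1,0): OLD=14725/256 → NEW=0, ERR=14725/256
(1,1): OLD=441507/2048 → NEW=255, ERR=-80733/2048
(1,2): OLD=10223455/65536 → NEW=255, ERR=-6488225/65536
(1,3): OLD=117360073/1048576 → NEW=0, ERR=117360073/1048576
(2,0): OLD=5065393/32768 → NEW=255, ERR=-3290447/32768
(2,1): OLD=99385003/1048576 → NEW=0, ERR=99385003/1048576
(2,2): OLD=409049975/2097152 → NEW=255, ERR=-125723785/2097152
(2,3): OLD=3642680827/33554432 → NEW=0, ERR=3642680827/33554432
(3,0): OLD=1399073441/16777216 → NEW=0, ERR=1399073441/16777216
(3,1): OLD=53844423935/268435456 → NEW=255, ERR=-14606617345/268435456
(3,2): OLD=488503105281/4294967296 → NEW=0, ERR=488503105281/4294967296
(3,3): OLD=16213593525383/68719476736 → NEW=255, ERR=-1309873042297/68719476736
Output grid:
  Row 0: #..#  (2 black, running=2)
  Row 1: .##.  (2 black, running=4)
  Row 2: #.#.  (2 black, running=6)
  Row 3: .#.#  (2 black, running=8)

Answer: 8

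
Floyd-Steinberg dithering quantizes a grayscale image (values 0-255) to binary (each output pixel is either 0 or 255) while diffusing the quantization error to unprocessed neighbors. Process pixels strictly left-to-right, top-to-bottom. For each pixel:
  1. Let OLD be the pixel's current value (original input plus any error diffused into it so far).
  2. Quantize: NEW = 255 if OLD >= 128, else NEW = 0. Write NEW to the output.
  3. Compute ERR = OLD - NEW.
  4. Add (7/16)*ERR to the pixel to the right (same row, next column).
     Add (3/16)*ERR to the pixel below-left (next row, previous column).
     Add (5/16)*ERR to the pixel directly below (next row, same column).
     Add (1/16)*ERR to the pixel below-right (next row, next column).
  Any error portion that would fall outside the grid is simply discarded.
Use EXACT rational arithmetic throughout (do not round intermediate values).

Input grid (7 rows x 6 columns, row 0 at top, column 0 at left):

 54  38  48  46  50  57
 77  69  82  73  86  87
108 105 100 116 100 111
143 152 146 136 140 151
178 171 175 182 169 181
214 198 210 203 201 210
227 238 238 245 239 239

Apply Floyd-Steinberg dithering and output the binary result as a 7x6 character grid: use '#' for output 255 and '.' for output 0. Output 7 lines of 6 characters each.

(0,0): OLD=54 → NEW=0, ERR=54
(0,1): OLD=493/8 → NEW=0, ERR=493/8
(0,2): OLD=9595/128 → NEW=0, ERR=9595/128
(0,3): OLD=161373/2048 → NEW=0, ERR=161373/2048
(0,4): OLD=2768011/32768 → NEW=0, ERR=2768011/32768
(0,5): OLD=49260493/524288 → NEW=0, ERR=49260493/524288
(1,0): OLD=13495/128 → NEW=0, ERR=13495/128
(1,1): OLD=155457/1024 → NEW=255, ERR=-105663/1024
(1,2): OLD=2585621/32768 → NEW=0, ERR=2585621/32768
(1,3): OLD=20010641/131072 → NEW=255, ERR=-13412719/131072
(1,4): OLD=756398003/8388608 → NEW=0, ERR=756398003/8388608
(1,5): OLD=21621178613/134217728 → NEW=255, ERR=-12604342027/134217728
(2,0): OLD=1992283/16384 → NEW=0, ERR=1992283/16384
(2,1): OLD=77247705/524288 → NEW=255, ERR=-56445735/524288
(2,2): OLD=435538251/8388608 → NEW=0, ERR=435538251/8388608
(2,3): OLD=8628533555/67108864 → NEW=255, ERR=-8484226765/67108864
(2,4): OLD=104933379993/2147483648 → NEW=0, ERR=104933379993/2147483648
(2,5): OLD=3733755145407/34359738368 → NEW=0, ERR=3733755145407/34359738368
(3,0): OLD=1348999019/8388608 → NEW=255, ERR=-790096021/8388608
(3,1): OLD=6340713679/67108864 → NEW=0, ERR=6340713679/67108864
(3,2): OLD=92947548861/536870912 → NEW=255, ERR=-43954533699/536870912
(3,3): OLD=2511019124311/34359738368 → NEW=0, ERR=2511019124311/34359738368
(3,4): OLD=54897479773239/274877906944 → NEW=255, ERR=-15196386497481/274877906944
(3,5): OLD=720511996149721/4398046511104 → NEW=255, ERR=-400989864181799/4398046511104
(4,0): OLD=178544344869/1073741824 → NEW=255, ERR=-95259820251/1073741824
(4,1): OLD=2413336490145/17179869184 → NEW=255, ERR=-1967530151775/17179869184
(4,2): OLD=65375897298451/549755813888 → NEW=0, ERR=65375897298451/549755813888
(4,3): OLD=2123213979583231/8796093022208 → NEW=255, ERR=-119789741079809/8796093022208
(4,4): OLD=18751567215627631/140737488355328 → NEW=255, ERR=-17136492314981009/140737488355328
(4,5): OLD=215681391916364713/2251799813685248 → NEW=0, ERR=215681391916364713/2251799813685248
(5,0): OLD=45300496010611/274877906944 → NEW=255, ERR=-24793370260109/274877906944
(5,1): OLD=1227069074398499/8796093022208 → NEW=255, ERR=-1015934646264541/8796093022208
(5,2): OLD=13153328576847473/70368744177664 → NEW=255, ERR=-4790701188456847/70368744177664
(5,3): OLD=345789119016785195/2251799813685248 → NEW=255, ERR=-228419833472953045/2251799813685248
(5,4): OLD=611038497916908571/4503599627370496 → NEW=255, ERR=-537379407062567909/4503599627370496
(5,5): OLD=12978885063611146039/72057594037927936 → NEW=255, ERR=-5395801416060477641/72057594037927936
(6,0): OLD=24932666676248393/140737488355328 → NEW=255, ERR=-10955392854360247/140737488355328
(6,1): OLD=336527421271487125/2251799813685248 → NEW=255, ERR=-237681531218251115/2251799813685248
(6,2): OLD=1299808002992497357/9007199254740992 → NEW=255, ERR=-997027806966455603/9007199254740992
(6,3): OLD=19923143565862554649/144115188075855872 → NEW=255, ERR=-16826229393480692711/144115188075855872
(6,4): OLD=300338490479065279385/2305843009213693952 → NEW=255, ERR=-287651476870426678375/2305843009213693952
(6,5): OLD=5665516846154467731855/36893488147419103232 → NEW=255, ERR=-3742322631437403592305/36893488147419103232
Row 0: ......
Row 1: .#.#.#
Row 2: .#.#..
Row 3: #.#.##
Row 4: ##.##.
Row 5: ######
Row 6: ######

Answer: ......
.#.#.#
.#.#..
#.#.##
##.##.
######
######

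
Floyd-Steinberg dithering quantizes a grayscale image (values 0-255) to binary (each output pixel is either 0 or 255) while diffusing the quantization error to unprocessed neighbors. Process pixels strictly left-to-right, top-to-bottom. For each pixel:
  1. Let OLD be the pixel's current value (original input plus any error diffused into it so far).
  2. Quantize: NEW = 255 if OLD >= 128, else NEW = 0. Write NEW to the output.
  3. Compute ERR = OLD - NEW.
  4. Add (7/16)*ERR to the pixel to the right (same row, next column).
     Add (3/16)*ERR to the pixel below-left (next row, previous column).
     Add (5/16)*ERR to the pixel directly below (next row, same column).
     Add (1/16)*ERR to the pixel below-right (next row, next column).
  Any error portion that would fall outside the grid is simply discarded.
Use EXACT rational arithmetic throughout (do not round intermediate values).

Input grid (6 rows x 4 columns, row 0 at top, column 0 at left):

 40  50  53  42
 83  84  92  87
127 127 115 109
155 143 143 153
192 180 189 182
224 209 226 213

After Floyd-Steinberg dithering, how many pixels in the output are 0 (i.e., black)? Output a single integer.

(0,0): OLD=40 → NEW=0, ERR=40
(0,1): OLD=135/2 → NEW=0, ERR=135/2
(0,2): OLD=2641/32 → NEW=0, ERR=2641/32
(0,3): OLD=39991/512 → NEW=0, ERR=39991/512
(1,0): OLD=3461/32 → NEW=0, ERR=3461/32
(1,1): OLD=43619/256 → NEW=255, ERR=-21661/256
(1,2): OLD=816223/8192 → NEW=0, ERR=816223/8192
(1,3): OLD=20992201/131072 → NEW=255, ERR=-12431159/131072
(2,0): OLD=593649/4096 → NEW=255, ERR=-450831/4096
(2,1): OLD=10203435/131072 → NEW=0, ERR=10203435/131072
(2,2): OLD=41188807/262144 → NEW=255, ERR=-25657913/262144
(2,3): OLD=179381291/4194304 → NEW=0, ERR=179381291/4194304
(3,0): OLD=283535905/2097152 → NEW=255, ERR=-251237855/2097152
(3,1): OLD=3009278207/33554432 → NEW=0, ERR=3009278207/33554432
(3,2): OLD=88333653889/536870912 → NEW=255, ERR=-48568428671/536870912
(3,3): OLD=1036537612295/8589934592 → NEW=0, ERR=1036537612295/8589934592
(4,0): OLD=92008021325/536870912 → NEW=255, ERR=-44894061235/536870912
(4,1): OLD=631324938791/4294967296 → NEW=255, ERR=-463891721689/4294967296
(4,2): OLD=19475991866759/137438953472 → NEW=255, ERR=-15570941268601/137438953472
(4,3): OLD=361715134874081/2199023255552 → NEW=255, ERR=-199035795291679/2199023255552
(5,0): OLD=12205725174397/68719476736 → NEW=255, ERR=-5317741393283/68719476736
(5,1): OLD=252719101952203/2199023255552 → NEW=0, ERR=252719101952203/2199023255552
(5,2): OLD=238762704902299/1099511627776 → NEW=255, ERR=-41612760180581/1099511627776
(5,3): OLD=5667378575637071/35184372088832 → NEW=255, ERR=-3304636307015089/35184372088832
Output grid:
  Row 0: ....  (4 black, running=4)
  Row 1: .#.#  (2 black, running=6)
  Row 2: #.#.  (2 black, running=8)
  Row 3: #.#.  (2 black, running=10)
  Row 4: ####  (0 black, running=10)
  Row 5: #.##  (1 black, running=11)

Answer: 11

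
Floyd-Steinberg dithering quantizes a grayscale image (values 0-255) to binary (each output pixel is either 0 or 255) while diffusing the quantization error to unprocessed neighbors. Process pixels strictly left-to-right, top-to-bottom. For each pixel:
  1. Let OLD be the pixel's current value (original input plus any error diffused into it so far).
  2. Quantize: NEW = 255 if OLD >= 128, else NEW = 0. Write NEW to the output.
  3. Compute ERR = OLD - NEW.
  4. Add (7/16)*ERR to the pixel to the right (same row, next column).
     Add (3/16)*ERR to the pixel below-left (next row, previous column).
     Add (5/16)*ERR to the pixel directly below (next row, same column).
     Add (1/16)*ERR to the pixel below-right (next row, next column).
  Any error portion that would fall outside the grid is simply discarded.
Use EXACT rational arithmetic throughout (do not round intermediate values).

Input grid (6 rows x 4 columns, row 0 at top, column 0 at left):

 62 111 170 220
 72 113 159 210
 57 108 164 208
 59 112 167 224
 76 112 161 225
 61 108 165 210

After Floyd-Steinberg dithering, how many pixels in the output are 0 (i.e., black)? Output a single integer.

(0,0): OLD=62 → NEW=0, ERR=62
(0,1): OLD=1105/8 → NEW=255, ERR=-935/8
(0,2): OLD=15215/128 → NEW=0, ERR=15215/128
(0,3): OLD=557065/2048 → NEW=255, ERR=34825/2048
(1,0): OLD=8891/128 → NEW=0, ERR=8891/128
(1,1): OLD=136221/1024 → NEW=255, ERR=-124899/1024
(1,2): OLD=4543841/32768 → NEW=255, ERR=-3811999/32768
(1,3): OLD=90097527/524288 → NEW=255, ERR=-43595913/524288
(2,0): OLD=914831/16384 → NEW=0, ERR=914831/16384
(2,1): OLD=40286997/524288 → NEW=0, ERR=40286997/524288
(2,2): OLD=144755593/1048576 → NEW=255, ERR=-122631287/1048576
(2,3): OLD=2073298821/16777216 → NEW=0, ERR=2073298821/16777216
(3,0): OLD=762161823/8388608 → NEW=0, ERR=762161823/8388608
(3,1): OLD=21115720641/134217728 → NEW=255, ERR=-13109799999/134217728
(3,2): OLD=248449788479/2147483648 → NEW=0, ERR=248449788479/2147483648
(3,3): OLD=10511492283449/34359738368 → NEW=255, ERR=1749758999609/34359738368
(4,0): OLD=184852303091/2147483648 → NEW=0, ERR=184852303091/2147483648
(4,1): OLD=2516967805529/17179869184 → NEW=255, ERR=-1863898836391/17179869184
(4,2): OLD=84185253603897/549755813888 → NEW=255, ERR=-56002478937543/549755813888
(4,3): OLD=1790687443253343/8796093022208 → NEW=255, ERR=-452316277409697/8796093022208
(5,0): OLD=18569947938051/274877906944 → NEW=0, ERR=18569947938051/274877906944
(5,1): OLD=791048256487285/8796093022208 → NEW=0, ERR=791048256487285/8796093022208
(5,2): OLD=686486250705481/4398046511104 → NEW=255, ERR=-435015609626039/4398046511104
(5,3): OLD=20307032969805161/140737488355328 → NEW=255, ERR=-15581026560803479/140737488355328
Output grid:
  Row 0: .#.#  (2 black, running=2)
  Row 1: .###  (1 black, running=3)
  Row 2: ..#.  (3 black, running=6)
  Row 3: .#.#  (2 black, running=8)
  Row 4: .###  (1 black, running=9)
  Row 5: ..##  (2 black, running=11)

Answer: 11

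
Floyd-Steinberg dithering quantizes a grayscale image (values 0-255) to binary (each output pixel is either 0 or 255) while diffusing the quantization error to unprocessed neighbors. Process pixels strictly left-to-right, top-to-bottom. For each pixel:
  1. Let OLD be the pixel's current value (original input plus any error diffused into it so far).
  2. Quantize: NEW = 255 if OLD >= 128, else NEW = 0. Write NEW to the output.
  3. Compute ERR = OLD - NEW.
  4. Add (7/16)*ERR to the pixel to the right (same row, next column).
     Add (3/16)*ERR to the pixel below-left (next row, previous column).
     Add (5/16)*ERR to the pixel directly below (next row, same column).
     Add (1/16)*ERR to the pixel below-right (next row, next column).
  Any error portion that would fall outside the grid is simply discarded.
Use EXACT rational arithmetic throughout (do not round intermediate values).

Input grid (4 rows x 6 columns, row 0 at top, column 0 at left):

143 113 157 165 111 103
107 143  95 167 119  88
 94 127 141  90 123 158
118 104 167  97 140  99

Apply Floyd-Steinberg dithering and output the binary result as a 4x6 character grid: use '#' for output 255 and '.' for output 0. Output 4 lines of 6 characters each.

(0,0): OLD=143 → NEW=255, ERR=-112
(0,1): OLD=64 → NEW=0, ERR=64
(0,2): OLD=185 → NEW=255, ERR=-70
(0,3): OLD=1075/8 → NEW=255, ERR=-965/8
(0,4): OLD=7453/128 → NEW=0, ERR=7453/128
(0,5): OLD=263115/2048 → NEW=255, ERR=-259125/2048
(1,0): OLD=84 → NEW=0, ERR=84
(1,1): OLD=1437/8 → NEW=255, ERR=-603/8
(1,2): OLD=689/32 → NEW=0, ERR=689/32
(1,3): OLD=297507/2048 → NEW=255, ERR=-224733/2048
(1,4): OLD=949043/16384 → NEW=0, ERR=949043/16384
(1,5): OLD=20300957/262144 → NEW=0, ERR=20300957/262144
(2,0): OLD=13583/128 → NEW=0, ERR=13583/128
(2,1): OLD=325957/2048 → NEW=255, ERR=-196283/2048
(2,2): OLD=659555/8192 → NEW=0, ERR=659555/8192
(2,3): OLD=27037307/262144 → NEW=0, ERR=27037307/262144
(2,4): OLD=203305257/1048576 → NEW=255, ERR=-64081623/1048576
(2,5): OLD=2668986659/16777216 → NEW=255, ERR=-1609203421/16777216
(3,0): OLD=4364415/32768 → NEW=255, ERR=-3991425/32768
(3,1): OLD=22275245/524288 → NEW=0, ERR=22275245/524288
(3,2): OLD=1879857245/8388608 → NEW=255, ERR=-259237795/8388608
(3,3): OLD=14667849539/134217728 → NEW=0, ERR=14667849539/134217728
(3,4): OLD=337532637853/2147483648 → NEW=255, ERR=-210075692387/2147483648
(3,5): OLD=769954898379/34359738368 → NEW=0, ERR=769954898379/34359738368
Row 0: #.##.#
Row 1: .#.#..
Row 2: .#..##
Row 3: #.#.#.

Answer: #.##.#
.#.#..
.#..##
#.#.#.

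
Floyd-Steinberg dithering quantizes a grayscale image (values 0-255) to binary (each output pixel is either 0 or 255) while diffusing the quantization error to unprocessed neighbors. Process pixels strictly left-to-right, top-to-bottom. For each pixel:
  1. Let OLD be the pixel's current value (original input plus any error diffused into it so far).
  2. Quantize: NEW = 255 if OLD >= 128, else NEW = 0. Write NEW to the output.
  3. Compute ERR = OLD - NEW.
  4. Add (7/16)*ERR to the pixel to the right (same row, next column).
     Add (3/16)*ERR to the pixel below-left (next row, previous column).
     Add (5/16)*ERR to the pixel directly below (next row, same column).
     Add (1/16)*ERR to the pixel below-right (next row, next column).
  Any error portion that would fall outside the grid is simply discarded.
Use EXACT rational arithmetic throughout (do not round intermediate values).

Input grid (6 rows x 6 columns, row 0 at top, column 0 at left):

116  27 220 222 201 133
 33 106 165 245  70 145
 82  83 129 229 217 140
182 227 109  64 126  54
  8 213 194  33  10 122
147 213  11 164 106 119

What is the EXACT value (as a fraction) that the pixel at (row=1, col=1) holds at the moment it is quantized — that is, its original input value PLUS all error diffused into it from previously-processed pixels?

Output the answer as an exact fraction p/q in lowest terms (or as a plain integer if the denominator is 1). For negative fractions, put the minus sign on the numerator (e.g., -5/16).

Answer: 89107/512

Derivation:
(0,0): OLD=116 → NEW=0, ERR=116
(0,1): OLD=311/4 → NEW=0, ERR=311/4
(0,2): OLD=16257/64 → NEW=255, ERR=-63/64
(0,3): OLD=226887/1024 → NEW=255, ERR=-34233/1024
(0,4): OLD=3053553/16384 → NEW=255, ERR=-1124367/16384
(0,5): OLD=26994583/262144 → NEW=0, ERR=26994583/262144
(1,0): OLD=5365/64 → NEW=0, ERR=5365/64
(1,1): OLD=89107/512 → NEW=255, ERR=-41453/512
Target (1,1): original=106, with diffused error = 89107/512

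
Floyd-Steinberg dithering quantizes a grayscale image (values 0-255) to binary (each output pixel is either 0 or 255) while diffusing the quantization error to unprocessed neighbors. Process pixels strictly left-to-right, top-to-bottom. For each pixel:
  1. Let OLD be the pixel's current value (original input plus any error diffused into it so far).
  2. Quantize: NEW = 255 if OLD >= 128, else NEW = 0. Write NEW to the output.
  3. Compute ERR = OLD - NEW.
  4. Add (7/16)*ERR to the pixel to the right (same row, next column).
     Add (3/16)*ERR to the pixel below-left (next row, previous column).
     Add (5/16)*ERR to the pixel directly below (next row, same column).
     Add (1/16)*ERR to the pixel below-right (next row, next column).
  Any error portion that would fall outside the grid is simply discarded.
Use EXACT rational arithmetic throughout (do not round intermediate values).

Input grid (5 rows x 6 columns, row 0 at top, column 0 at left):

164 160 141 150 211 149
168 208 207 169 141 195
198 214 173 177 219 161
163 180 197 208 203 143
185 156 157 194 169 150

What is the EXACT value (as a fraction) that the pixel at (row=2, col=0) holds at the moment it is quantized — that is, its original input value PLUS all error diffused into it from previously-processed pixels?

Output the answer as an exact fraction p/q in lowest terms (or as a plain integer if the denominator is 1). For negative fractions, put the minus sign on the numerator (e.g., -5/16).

(0,0): OLD=164 → NEW=255, ERR=-91
(0,1): OLD=1923/16 → NEW=0, ERR=1923/16
(0,2): OLD=49557/256 → NEW=255, ERR=-15723/256
(0,3): OLD=504339/4096 → NEW=0, ERR=504339/4096
(0,4): OLD=17358469/65536 → NEW=255, ERR=646789/65536
(0,5): OLD=160765347/1048576 → NEW=255, ERR=-106621533/1048576
(1,0): OLD=41497/256 → NEW=255, ERR=-23783/256
(1,1): OLD=384431/2048 → NEW=255, ERR=-137809/2048
(1,2): OLD=12384091/65536 → NEW=255, ERR=-4327589/65536
(1,3): OLD=46294655/262144 → NEW=255, ERR=-20552065/262144
(1,4): OLD=1651118941/16777216 → NEW=0, ERR=1651118941/16777216
(1,5): OLD=55538601851/268435456 → NEW=255, ERR=-12912439429/268435456
(2,0): OLD=5123317/32768 → NEW=255, ERR=-3232523/32768
Target (2,0): original=198, with diffused error = 5123317/32768

Answer: 5123317/32768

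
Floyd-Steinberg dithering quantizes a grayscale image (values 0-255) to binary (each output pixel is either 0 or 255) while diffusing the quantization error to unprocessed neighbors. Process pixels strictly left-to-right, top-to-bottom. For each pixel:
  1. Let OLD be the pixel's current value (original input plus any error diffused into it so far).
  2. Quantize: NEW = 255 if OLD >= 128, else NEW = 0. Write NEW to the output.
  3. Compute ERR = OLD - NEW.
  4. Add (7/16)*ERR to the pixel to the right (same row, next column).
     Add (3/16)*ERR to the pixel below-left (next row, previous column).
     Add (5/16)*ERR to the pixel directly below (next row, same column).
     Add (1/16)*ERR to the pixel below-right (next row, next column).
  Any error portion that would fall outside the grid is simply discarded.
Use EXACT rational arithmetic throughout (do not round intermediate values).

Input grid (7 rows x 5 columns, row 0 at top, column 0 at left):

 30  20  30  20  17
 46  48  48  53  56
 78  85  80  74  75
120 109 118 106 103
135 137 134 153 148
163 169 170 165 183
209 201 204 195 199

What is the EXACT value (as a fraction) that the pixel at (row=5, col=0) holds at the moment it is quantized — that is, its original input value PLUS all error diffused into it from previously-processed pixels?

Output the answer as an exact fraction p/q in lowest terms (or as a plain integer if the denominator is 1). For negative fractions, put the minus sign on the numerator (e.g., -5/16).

Answer: 101857578000643/549755813888

Derivation:
(0,0): OLD=30 → NEW=0, ERR=30
(0,1): OLD=265/8 → NEW=0, ERR=265/8
(0,2): OLD=5695/128 → NEW=0, ERR=5695/128
(0,3): OLD=80825/2048 → NEW=0, ERR=80825/2048
(0,4): OLD=1122831/32768 → NEW=0, ERR=1122831/32768
(1,0): OLD=7883/128 → NEW=0, ERR=7883/128
(1,1): OLD=97805/1024 → NEW=0, ERR=97805/1024
(1,2): OLD=3708049/32768 → NEW=0, ERR=3708049/32768
(1,3): OLD=16259005/131072 → NEW=0, ERR=16259005/131072
(1,4): OLD=258882967/2097152 → NEW=0, ERR=258882967/2097152
(2,0): OLD=1886687/16384 → NEW=0, ERR=1886687/16384
(2,1): OLD=99769093/524288 → NEW=255, ERR=-33924347/524288
(2,2): OLD=975446351/8388608 → NEW=0, ERR=975446351/8388608
(2,3): OLD=26018974077/134217728 → NEW=255, ERR=-8206546563/134217728
(2,4): OLD=203107218219/2147483648 → NEW=0, ERR=203107218219/2147483648
(3,0): OLD=1206729839/8388608 → NEW=255, ERR=-932365201/8388608
(3,1): OLD=4640775491/67108864 → NEW=0, ERR=4640775491/67108864
(3,2): OLD=363105362897/2147483648 → NEW=255, ERR=-184502967343/2147483648
(3,3): OLD=319140461385/4294967296 → NEW=0, ERR=319140461385/4294967296
(3,4): OLD=11080552025677/68719476736 → NEW=255, ERR=-6442914542003/68719476736
(4,0): OLD=121582864673/1073741824 → NEW=0, ERR=121582864673/1073741824
(4,1): OLD=6359773946913/34359738368 → NEW=255, ERR=-2401959336927/34359738368
(4,2): OLD=52128774439695/549755813888 → NEW=0, ERR=52128774439695/549755813888
(4,3): OLD=1713090840114209/8796093022208 → NEW=255, ERR=-529912880548831/8796093022208
(4,4): OLD=13649892470781287/140737488355328 → NEW=0, ERR=13649892470781287/140737488355328
(5,0): OLD=101857578000643/549755813888 → NEW=255, ERR=-38330154540797/549755813888
Target (5,0): original=163, with diffused error = 101857578000643/549755813888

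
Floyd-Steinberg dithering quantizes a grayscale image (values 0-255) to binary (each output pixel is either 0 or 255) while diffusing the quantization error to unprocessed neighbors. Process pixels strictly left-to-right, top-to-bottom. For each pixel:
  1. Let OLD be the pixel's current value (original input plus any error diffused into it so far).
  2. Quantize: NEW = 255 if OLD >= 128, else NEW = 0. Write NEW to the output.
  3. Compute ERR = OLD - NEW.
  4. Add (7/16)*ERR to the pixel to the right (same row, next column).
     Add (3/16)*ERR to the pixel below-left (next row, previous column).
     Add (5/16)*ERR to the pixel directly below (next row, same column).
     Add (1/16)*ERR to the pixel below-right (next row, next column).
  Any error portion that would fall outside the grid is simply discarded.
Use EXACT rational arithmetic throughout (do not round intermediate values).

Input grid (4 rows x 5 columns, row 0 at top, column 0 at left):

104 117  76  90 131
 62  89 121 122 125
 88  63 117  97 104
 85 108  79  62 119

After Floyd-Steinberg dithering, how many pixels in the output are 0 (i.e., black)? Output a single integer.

Answer: 13

Derivation:
(0,0): OLD=104 → NEW=0, ERR=104
(0,1): OLD=325/2 → NEW=255, ERR=-185/2
(0,2): OLD=1137/32 → NEW=0, ERR=1137/32
(0,3): OLD=54039/512 → NEW=0, ERR=54039/512
(0,4): OLD=1451425/8192 → NEW=255, ERR=-637535/8192
(1,0): OLD=2469/32 → NEW=0, ERR=2469/32
(1,1): OLD=27395/256 → NEW=0, ERR=27395/256
(1,2): OLD=1580479/8192 → NEW=255, ERR=-508481/8192
(1,3): OLD=3783251/32768 → NEW=0, ERR=3783251/32768
(1,4): OLD=82726553/524288 → NEW=255, ERR=-50966887/524288
(2,0): OLD=541393/4096 → NEW=255, ERR=-503087/4096
(2,1): OLD=4704139/131072 → NEW=0, ERR=4704139/131072
(2,2): OLD=297042529/2097152 → NEW=255, ERR=-237731231/2097152
(2,3): OLD=2059527827/33554432 → NEW=0, ERR=2059527827/33554432
(2,4): OLD=57815914821/536870912 → NEW=0, ERR=57815914821/536870912
(3,0): OLD=111876417/2097152 → NEW=0, ERR=111876417/2097152
(3,1): OLD=1906285229/16777216 → NEW=0, ERR=1906285229/16777216
(3,2): OLD=57465139839/536870912 → NEW=0, ERR=57465139839/536870912
(3,3): OLD=151522837383/1073741824 → NEW=255, ERR=-122281327737/1073741824
(3,4): OLD=1832499177411/17179869184 → NEW=0, ERR=1832499177411/17179869184
Output grid:
  Row 0: .#..#  (3 black, running=3)
  Row 1: ..#.#  (3 black, running=6)
  Row 2: #.#..  (3 black, running=9)
  Row 3: ...#.  (4 black, running=13)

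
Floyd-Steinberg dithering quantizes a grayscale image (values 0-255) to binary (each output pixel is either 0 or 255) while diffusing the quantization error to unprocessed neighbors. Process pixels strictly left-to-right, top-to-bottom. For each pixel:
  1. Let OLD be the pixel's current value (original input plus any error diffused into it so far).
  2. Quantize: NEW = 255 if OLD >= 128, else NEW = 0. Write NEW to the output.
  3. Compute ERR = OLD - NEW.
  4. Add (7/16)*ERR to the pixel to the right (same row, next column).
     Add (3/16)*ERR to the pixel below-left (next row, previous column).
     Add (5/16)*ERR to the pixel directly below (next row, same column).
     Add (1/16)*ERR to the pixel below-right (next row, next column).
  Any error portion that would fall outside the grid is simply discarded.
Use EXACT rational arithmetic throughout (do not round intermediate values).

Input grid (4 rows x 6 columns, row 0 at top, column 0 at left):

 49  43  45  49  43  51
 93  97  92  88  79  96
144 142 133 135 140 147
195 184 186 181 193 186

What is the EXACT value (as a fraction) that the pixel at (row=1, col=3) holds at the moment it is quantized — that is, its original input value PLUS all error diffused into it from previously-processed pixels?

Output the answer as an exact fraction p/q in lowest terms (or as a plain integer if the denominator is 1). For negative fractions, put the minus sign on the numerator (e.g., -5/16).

Answer: 46707283/262144

Derivation:
(0,0): OLD=49 → NEW=0, ERR=49
(0,1): OLD=1031/16 → NEW=0, ERR=1031/16
(0,2): OLD=18737/256 → NEW=0, ERR=18737/256
(0,3): OLD=331863/4096 → NEW=0, ERR=331863/4096
(0,4): OLD=5141089/65536 → NEW=0, ERR=5141089/65536
(0,5): OLD=89464999/1048576 → NEW=0, ERR=89464999/1048576
(1,0): OLD=30821/256 → NEW=0, ERR=30821/256
(1,1): OLD=382147/2048 → NEW=255, ERR=-140093/2048
(1,2): OLD=6826495/65536 → NEW=0, ERR=6826495/65536
(1,3): OLD=46707283/262144 → NEW=255, ERR=-20139437/262144
Target (1,3): original=88, with diffused error = 46707283/262144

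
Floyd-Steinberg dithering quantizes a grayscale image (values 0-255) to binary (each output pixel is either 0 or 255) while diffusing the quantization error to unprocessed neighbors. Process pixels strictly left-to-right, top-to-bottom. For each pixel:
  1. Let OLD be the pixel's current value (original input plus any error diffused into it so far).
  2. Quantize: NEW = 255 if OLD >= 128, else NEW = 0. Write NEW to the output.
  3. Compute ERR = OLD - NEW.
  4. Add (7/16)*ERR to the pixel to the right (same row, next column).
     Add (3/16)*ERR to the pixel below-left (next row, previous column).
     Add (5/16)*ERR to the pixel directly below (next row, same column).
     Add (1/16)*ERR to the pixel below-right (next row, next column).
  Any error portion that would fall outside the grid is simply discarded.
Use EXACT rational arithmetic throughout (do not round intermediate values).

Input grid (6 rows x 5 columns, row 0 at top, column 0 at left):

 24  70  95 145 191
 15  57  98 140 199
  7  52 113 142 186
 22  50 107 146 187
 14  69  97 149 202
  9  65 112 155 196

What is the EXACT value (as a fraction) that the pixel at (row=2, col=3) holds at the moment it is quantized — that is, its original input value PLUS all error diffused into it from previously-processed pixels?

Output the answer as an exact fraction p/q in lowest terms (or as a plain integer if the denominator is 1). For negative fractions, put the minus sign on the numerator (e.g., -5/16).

(0,0): OLD=24 → NEW=0, ERR=24
(0,1): OLD=161/2 → NEW=0, ERR=161/2
(0,2): OLD=4167/32 → NEW=255, ERR=-3993/32
(0,3): OLD=46289/512 → NEW=0, ERR=46289/512
(0,4): OLD=1888695/8192 → NEW=255, ERR=-200265/8192
(1,0): OLD=1203/32 → NEW=0, ERR=1203/32
(1,1): OLD=19637/256 → NEW=0, ERR=19637/256
(1,2): OLD=938377/8192 → NEW=0, ERR=938377/8192
(1,3): OLD=6749709/32768 → NEW=255, ERR=-1606131/32768
(1,4): OLD=92047591/524288 → NEW=255, ERR=-41645849/524288
(2,0): OLD=135703/4096 → NEW=0, ERR=135703/4096
(2,1): OLD=14980605/131072 → NEW=0, ERR=14980605/131072
(2,2): OLD=407693143/2097152 → NEW=255, ERR=-127080617/2097152
(2,3): OLD=3101677429/33554432 → NEW=0, ERR=3101677429/33554432
Target (2,3): original=142, with diffused error = 3101677429/33554432

Answer: 3101677429/33554432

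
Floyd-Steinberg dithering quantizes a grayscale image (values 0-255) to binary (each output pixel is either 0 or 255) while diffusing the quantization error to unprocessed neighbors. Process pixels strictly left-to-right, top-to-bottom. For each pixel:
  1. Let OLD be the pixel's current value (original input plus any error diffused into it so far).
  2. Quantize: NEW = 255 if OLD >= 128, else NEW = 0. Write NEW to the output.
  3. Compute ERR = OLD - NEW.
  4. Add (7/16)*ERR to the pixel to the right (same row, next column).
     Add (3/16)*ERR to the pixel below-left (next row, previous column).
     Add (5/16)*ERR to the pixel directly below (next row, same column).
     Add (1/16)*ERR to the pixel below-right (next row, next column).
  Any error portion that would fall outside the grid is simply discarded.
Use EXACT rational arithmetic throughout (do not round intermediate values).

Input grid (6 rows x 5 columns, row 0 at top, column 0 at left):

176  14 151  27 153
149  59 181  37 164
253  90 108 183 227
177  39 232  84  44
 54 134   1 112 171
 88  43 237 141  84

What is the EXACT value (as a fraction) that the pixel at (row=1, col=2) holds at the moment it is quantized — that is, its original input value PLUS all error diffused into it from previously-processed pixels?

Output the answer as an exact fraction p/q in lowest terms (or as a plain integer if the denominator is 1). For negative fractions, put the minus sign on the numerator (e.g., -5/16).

Answer: 11457327/65536

Derivation:
(0,0): OLD=176 → NEW=255, ERR=-79
(0,1): OLD=-329/16 → NEW=0, ERR=-329/16
(0,2): OLD=36353/256 → NEW=255, ERR=-28927/256
(0,3): OLD=-91897/4096 → NEW=0, ERR=-91897/4096
(0,4): OLD=9383729/65536 → NEW=255, ERR=-7327951/65536
(1,0): OLD=30837/256 → NEW=0, ERR=30837/256
(1,1): OLD=162099/2048 → NEW=0, ERR=162099/2048
(1,2): OLD=11457327/65536 → NEW=255, ERR=-5254353/65536
Target (1,2): original=181, with diffused error = 11457327/65536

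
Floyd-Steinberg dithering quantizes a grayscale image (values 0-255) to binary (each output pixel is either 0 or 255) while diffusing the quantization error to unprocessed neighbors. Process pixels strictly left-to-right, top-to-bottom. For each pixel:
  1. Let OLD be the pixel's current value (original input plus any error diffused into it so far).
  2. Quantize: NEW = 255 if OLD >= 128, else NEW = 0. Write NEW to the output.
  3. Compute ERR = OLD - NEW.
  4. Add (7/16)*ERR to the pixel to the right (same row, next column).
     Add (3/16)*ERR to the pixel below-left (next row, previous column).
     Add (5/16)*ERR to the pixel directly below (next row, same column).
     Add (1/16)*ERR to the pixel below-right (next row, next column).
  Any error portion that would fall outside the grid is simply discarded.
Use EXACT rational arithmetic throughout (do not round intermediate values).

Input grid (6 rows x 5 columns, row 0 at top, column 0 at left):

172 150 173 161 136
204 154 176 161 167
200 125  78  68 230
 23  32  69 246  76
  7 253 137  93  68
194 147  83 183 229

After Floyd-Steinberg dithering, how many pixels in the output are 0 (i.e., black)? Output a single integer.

(0,0): OLD=172 → NEW=255, ERR=-83
(0,1): OLD=1819/16 → NEW=0, ERR=1819/16
(0,2): OLD=57021/256 → NEW=255, ERR=-8259/256
(0,3): OLD=601643/4096 → NEW=255, ERR=-442837/4096
(0,4): OLD=5813037/65536 → NEW=0, ERR=5813037/65536
(1,0): OLD=51041/256 → NEW=255, ERR=-14239/256
(1,1): OLD=315303/2048 → NEW=255, ERR=-206937/2048
(1,2): OLD=7113651/65536 → NEW=0, ERR=7113651/65536
(1,3): OLD=49628535/262144 → NEW=255, ERR=-17218185/262144
(1,4): OLD=667840645/4194304 → NEW=255, ERR=-401706875/4194304
(2,0): OLD=5363229/32768 → NEW=255, ERR=-2992611/32768
(2,1): OLD=73761295/1048576 → NEW=0, ERR=73761295/1048576
(2,2): OLD=2081474029/16777216 → NEW=0, ERR=2081474029/16777216
(2,3): OLD=24314722167/268435456 → NEW=0, ERR=24314722167/268435456
(2,4): OLD=1011867911809/4294967296 → NEW=255, ERR=-83348748671/4294967296
(3,0): OLD=128342093/16777216 → NEW=0, ERR=128342093/16777216
(3,1): OLD=10050719049/134217728 → NEW=0, ERR=10050719049/134217728
(3,2): OLD=695407790451/4294967296 → NEW=255, ERR=-399808870029/4294967296
(3,3): OLD=2041789758203/8589934592 → NEW=255, ERR=-148643562757/8589934592
(3,4): OLD=9349439147207/137438953472 → NEW=0, ERR=9349439147207/137438953472
(4,0): OLD=50318226403/2147483648 → NEW=0, ERR=50318226403/2147483648
(4,1): OLD=18532026797411/68719476736 → NEW=255, ERR=1008560229731/68719476736
(4,2): OLD=127286827658029/1099511627776 → NEW=0, ERR=127286827658029/1099511627776
(4,3): OLD=2553984684377955/17592186044416 → NEW=255, ERR=-1932022756948125/17592186044416
(4,4): OLD=11295358155373877/281474976710656 → NEW=0, ERR=11295358155373877/281474976710656
(5,0): OLD=224381852702217/1099511627776 → NEW=255, ERR=-55993612380663/1099511627776
(5,1): OLD=1341202147567707/8796093022208 → NEW=255, ERR=-901801573095333/8796093022208
(5,2): OLD=15382270404258867/281474976710656 → NEW=0, ERR=15382270404258867/281474976710656
(5,3): OLD=210936076607334973/1125899906842624 → NEW=255, ERR=-76168399637534147/1125899906842624
(5,4): OLD=3694376167871432847/18014398509481984 → NEW=255, ERR=-899295452046473073/18014398509481984
Output grid:
  Row 0: #.##.  (2 black, running=2)
  Row 1: ##.##  (1 black, running=3)
  Row 2: #...#  (3 black, running=6)
  Row 3: ..##.  (3 black, running=9)
  Row 4: .#.#.  (3 black, running=12)
  Row 5: ##.##  (1 black, running=13)

Answer: 13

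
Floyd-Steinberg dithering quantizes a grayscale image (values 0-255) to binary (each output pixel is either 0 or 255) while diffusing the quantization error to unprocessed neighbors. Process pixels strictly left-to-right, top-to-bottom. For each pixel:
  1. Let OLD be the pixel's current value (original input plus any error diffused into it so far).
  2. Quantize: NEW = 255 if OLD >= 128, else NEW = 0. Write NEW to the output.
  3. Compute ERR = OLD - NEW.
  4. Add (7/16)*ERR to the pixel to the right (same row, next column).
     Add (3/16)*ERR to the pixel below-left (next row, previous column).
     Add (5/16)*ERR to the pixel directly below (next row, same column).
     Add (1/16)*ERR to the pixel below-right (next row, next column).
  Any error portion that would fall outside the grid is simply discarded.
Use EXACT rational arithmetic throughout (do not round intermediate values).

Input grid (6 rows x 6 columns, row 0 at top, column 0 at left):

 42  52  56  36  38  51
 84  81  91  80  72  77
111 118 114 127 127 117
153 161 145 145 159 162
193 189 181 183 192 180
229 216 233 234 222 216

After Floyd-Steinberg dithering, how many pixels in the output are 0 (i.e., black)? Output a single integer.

Answer: 16

Derivation:
(0,0): OLD=42 → NEW=0, ERR=42
(0,1): OLD=563/8 → NEW=0, ERR=563/8
(0,2): OLD=11109/128 → NEW=0, ERR=11109/128
(0,3): OLD=151491/2048 → NEW=0, ERR=151491/2048
(0,4): OLD=2305621/32768 → NEW=0, ERR=2305621/32768
(0,5): OLD=42878035/524288 → NEW=0, ERR=42878035/524288
(1,0): OLD=14121/128 → NEW=0, ERR=14121/128
(1,1): OLD=174239/1024 → NEW=255, ERR=-86881/1024
(1,2): OLD=3252875/32768 → NEW=0, ERR=3252875/32768
(1,3): OLD=21648303/131072 → NEW=255, ERR=-11775057/131072
(1,4): OLD=626143661/8388608 → NEW=0, ERR=626143661/8388608
(1,5): OLD=18738252459/134217728 → NEW=255, ERR=-15487268181/134217728
(2,0): OLD=2122821/16384 → NEW=255, ERR=-2055099/16384
(2,1): OLD=32567239/524288 → NEW=0, ERR=32567239/524288
(2,2): OLD=1258718229/8388608 → NEW=255, ERR=-880376811/8388608
(2,3): OLD=4913081261/67108864 → NEW=0, ERR=4913081261/67108864
(2,4): OLD=333085590919/2147483648 → NEW=255, ERR=-214522739321/2147483648
(2,5): OLD=1439741536545/34359738368 → NEW=0, ERR=1439741536545/34359738368
(3,0): OLD=1052342901/8388608 → NEW=0, ERR=1052342901/8388608
(3,1): OLD=13943746257/67108864 → NEW=255, ERR=-3169014063/67108864
(3,2): OLD=58601121987/536870912 → NEW=0, ERR=58601121987/536870912
(3,3): OLD=6540141799177/34359738368 → NEW=255, ERR=-2221591484663/34359738368
(3,4): OLD=30766468542569/274877906944 → NEW=0, ERR=30766468542569/274877906944
(3,5): OLD=957979565425543/4398046511104 → NEW=255, ERR=-163522294905977/4398046511104
(4,0): OLD=239818845883/1073741824 → NEW=255, ERR=-33985319237/1073741824
(4,1): OLD=3241883539327/17179869184 → NEW=255, ERR=-1138983102593/17179869184
(4,2): OLD=94025088259021/549755813888 → NEW=255, ERR=-46162644282419/549755813888
(4,3): OLD=1353425554484193/8796093022208 → NEW=255, ERR=-889578166178847/8796093022208
(4,4): OLD=24167324378272497/140737488355328 → NEW=255, ERR=-11720735152336143/140737488355328
(4,5): OLD=312867685105830647/2251799813685248 → NEW=255, ERR=-261341267383907593/2251799813685248
(5,0): OLD=56811265843437/274877906944 → NEW=255, ERR=-13282600427283/274877906944
(5,1): OLD=1375873974103485/8796093022208 → NEW=255, ERR=-867129746559555/8796093022208
(5,2): OLD=9888510585608431/70368744177664 → NEW=255, ERR=-8055519179695889/70368744177664
(5,3): OLD=295997792198990133/2251799813685248 → NEW=255, ERR=-278211160290748107/2251799813685248
(5,4): OLD=512687523911795637/4503599627370496 → NEW=0, ERR=512687523911795637/4503599627370496
(5,5): OLD=16164776780861171129/72057594037927936 → NEW=255, ERR=-2209909698810452551/72057594037927936
Output grid:
  Row 0: ......  (6 black, running=6)
  Row 1: .#.#.#  (3 black, running=9)
  Row 2: #.#.#.  (3 black, running=12)
  Row 3: .#.#.#  (3 black, running=15)
  Row 4: ######  (0 black, running=15)
  Row 5: ####.#  (1 black, running=16)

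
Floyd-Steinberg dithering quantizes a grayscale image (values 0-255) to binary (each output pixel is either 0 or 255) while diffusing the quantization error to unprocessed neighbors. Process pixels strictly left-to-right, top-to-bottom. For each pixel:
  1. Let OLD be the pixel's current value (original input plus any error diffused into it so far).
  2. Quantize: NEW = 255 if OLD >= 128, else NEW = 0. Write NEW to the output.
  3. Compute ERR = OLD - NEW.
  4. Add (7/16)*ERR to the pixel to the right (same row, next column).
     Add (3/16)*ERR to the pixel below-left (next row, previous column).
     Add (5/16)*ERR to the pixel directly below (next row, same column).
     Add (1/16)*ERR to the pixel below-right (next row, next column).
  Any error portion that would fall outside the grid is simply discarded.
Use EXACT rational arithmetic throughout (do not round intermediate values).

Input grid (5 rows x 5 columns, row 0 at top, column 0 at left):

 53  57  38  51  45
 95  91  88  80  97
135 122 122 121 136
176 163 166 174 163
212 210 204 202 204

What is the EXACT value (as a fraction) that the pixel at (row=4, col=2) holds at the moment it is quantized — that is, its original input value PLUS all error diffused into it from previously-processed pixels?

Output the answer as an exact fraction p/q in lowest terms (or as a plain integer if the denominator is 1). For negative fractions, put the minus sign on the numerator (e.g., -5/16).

Answer: 192899936640005/1099511627776

Derivation:
(0,0): OLD=53 → NEW=0, ERR=53
(0,1): OLD=1283/16 → NEW=0, ERR=1283/16
(0,2): OLD=18709/256 → NEW=0, ERR=18709/256
(0,3): OLD=339859/4096 → NEW=0, ERR=339859/4096
(0,4): OLD=5328133/65536 → NEW=0, ERR=5328133/65536
(1,0): OLD=32409/256 → NEW=0, ERR=32409/256
(1,1): OLD=385967/2048 → NEW=255, ERR=-136273/2048
(1,2): OLD=6704091/65536 → NEW=0, ERR=6704091/65536
(1,3): OLD=44694335/262144 → NEW=255, ERR=-22152385/262144
(1,4): OLD=380094429/4194304 → NEW=0, ERR=380094429/4194304
(2,0): OLD=5311221/32768 → NEW=255, ERR=-3044619/32768
(2,1): OLD=91906903/1048576 → NEW=0, ERR=91906903/1048576
(2,2): OLD=2890895557/16777216 → NEW=255, ERR=-1387294523/16777216
(2,3): OLD=21958245759/268435456 → NEW=0, ERR=21958245759/268435456
(2,4): OLD=836769447609/4294967296 → NEW=255, ERR=-258447212871/4294967296
(3,0): OLD=2741371685/16777216 → NEW=255, ERR=-1536818395/16777216
(3,1): OLD=17314537153/134217728 → NEW=255, ERR=-16910983487/134217728
(3,2): OLD=454630144923/4294967296 → NEW=0, ERR=454630144923/4294967296
(3,3): OLD=1970721323843/8589934592 → NEW=255, ERR=-219711997117/8589934592
(3,4): OLD=18982757171695/137438953472 → NEW=255, ERR=-16064175963665/137438953472
(4,0): OLD=343060847115/2147483648 → NEW=255, ERR=-204547483125/2147483648
(4,1): OLD=9832132918539/68719476736 → NEW=255, ERR=-7691333649141/68719476736
(4,2): OLD=192899936640005/1099511627776 → NEW=255, ERR=-87475528442875/1099511627776
Target (4,2): original=204, with diffused error = 192899936640005/1099511627776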